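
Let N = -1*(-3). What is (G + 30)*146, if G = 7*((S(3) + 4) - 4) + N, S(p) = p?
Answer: 7884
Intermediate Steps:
N = 3
G = 24 (G = 7*((3 + 4) - 4) + 3 = 7*(7 - 4) + 3 = 7*3 + 3 = 21 + 3 = 24)
(G + 30)*146 = (24 + 30)*146 = 54*146 = 7884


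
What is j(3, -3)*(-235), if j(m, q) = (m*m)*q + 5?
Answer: 5170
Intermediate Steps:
j(m, q) = 5 + q*m**2 (j(m, q) = m**2*q + 5 = q*m**2 + 5 = 5 + q*m**2)
j(3, -3)*(-235) = (5 - 3*3**2)*(-235) = (5 - 3*9)*(-235) = (5 - 27)*(-235) = -22*(-235) = 5170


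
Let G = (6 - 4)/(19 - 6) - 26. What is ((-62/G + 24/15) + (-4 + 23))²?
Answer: 373223761/705600 ≈ 528.95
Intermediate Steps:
G = -336/13 (G = 2/13 - 26 = -336/13 ≈ -25.846)
((-62/G + 24/15) + (-4 + 23))² = ((-62/(-336/13) + 24/15) + (-4 + 23))² = ((-62*(-13/336) + 24*(1/15)) + 19)² = ((403/168 + 8/5) + 19)² = (3359/840 + 19)² = (19319/840)² = 373223761/705600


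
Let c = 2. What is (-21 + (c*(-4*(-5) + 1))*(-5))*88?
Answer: -20328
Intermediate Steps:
(-21 + (c*(-4*(-5) + 1))*(-5))*88 = (-21 + (2*(-4*(-5) + 1))*(-5))*88 = (-21 + (2*(20 + 1))*(-5))*88 = (-21 + (2*21)*(-5))*88 = (-21 + 42*(-5))*88 = (-21 - 210)*88 = -231*88 = -20328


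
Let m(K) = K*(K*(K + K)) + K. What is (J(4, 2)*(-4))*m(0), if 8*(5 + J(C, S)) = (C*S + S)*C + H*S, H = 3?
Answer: 0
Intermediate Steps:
m(K) = K + 2*K³ (m(K) = K*(K*(2*K)) + K = K*(2*K²) + K = 2*K³ + K = K + 2*K³)
J(C, S) = -5 + 3*S/8 + C*(S + C*S)/8 (J(C, S) = -5 + ((C*S + S)*C + 3*S)/8 = -5 + ((S + C*S)*C + 3*S)/8 = -5 + (C*(S + C*S) + 3*S)/8 = -5 + (3*S + C*(S + C*S))/8 = -5 + (3*S/8 + C*(S + C*S)/8) = -5 + 3*S/8 + C*(S + C*S)/8)
(J(4, 2)*(-4))*m(0) = ((-5 + (3/8)*2 + (⅛)*4*2 + (⅛)*2*4²)*(-4))*(0 + 2*0³) = ((-5 + ¾ + 1 + (⅛)*2*16)*(-4))*(0 + 2*0) = ((-5 + ¾ + 1 + 4)*(-4))*(0 + 0) = ((¾)*(-4))*0 = -3*0 = 0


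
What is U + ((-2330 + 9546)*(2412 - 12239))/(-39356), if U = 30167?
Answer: 314541021/9839 ≈ 31969.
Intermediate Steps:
U + ((-2330 + 9546)*(2412 - 12239))/(-39356) = 30167 + ((-2330 + 9546)*(2412 - 12239))/(-39356) = 30167 + (7216*(-9827))*(-1/39356) = 30167 - 70911632*(-1/39356) = 30167 + 17727908/9839 = 314541021/9839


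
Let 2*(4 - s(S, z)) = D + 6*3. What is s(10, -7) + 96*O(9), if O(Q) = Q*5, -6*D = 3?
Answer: 17261/4 ≈ 4315.3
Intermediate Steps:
D = -½ (D = -⅙*3 = -½ ≈ -0.50000)
O(Q) = 5*Q
s(S, z) = -19/4 (s(S, z) = 4 - (-½ + 6*3)/2 = 4 - (-½ + 18)/2 = 4 - ½*35/2 = 4 - 35/4 = -19/4)
s(10, -7) + 96*O(9) = -19/4 + 96*(5*9) = -19/4 + 96*45 = -19/4 + 4320 = 17261/4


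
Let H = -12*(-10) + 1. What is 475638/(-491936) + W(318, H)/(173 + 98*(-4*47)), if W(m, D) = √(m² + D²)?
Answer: -237819/245968 - 13*√685/18251 ≈ -0.98551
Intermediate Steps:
H = 121 (H = 120 + 1 = 121)
W(m, D) = √(D² + m²)
475638/(-491936) + W(318, H)/(173 + 98*(-4*47)) = 475638/(-491936) + √(121² + 318²)/(173 + 98*(-4*47)) = 475638*(-1/491936) + √(14641 + 101124)/(173 + 98*(-188)) = -237819/245968 + √115765/(173 - 18424) = -237819/245968 + (13*√685)/(-18251) = -237819/245968 + (13*√685)*(-1/18251) = -237819/245968 - 13*√685/18251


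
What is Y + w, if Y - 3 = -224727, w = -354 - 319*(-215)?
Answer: -156493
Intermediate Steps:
w = 68231 (w = -354 + 68585 = 68231)
Y = -224724 (Y = 3 - 224727 = -224724)
Y + w = -224724 + 68231 = -156493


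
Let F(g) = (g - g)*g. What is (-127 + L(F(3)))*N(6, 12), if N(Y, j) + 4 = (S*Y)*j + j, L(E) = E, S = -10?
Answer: 90424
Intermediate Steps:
F(g) = 0 (F(g) = 0*g = 0)
N(Y, j) = -4 + j - 10*Y*j (N(Y, j) = -4 + ((-10*Y)*j + j) = -4 + (-10*Y*j + j) = -4 + (j - 10*Y*j) = -4 + j - 10*Y*j)
(-127 + L(F(3)))*N(6, 12) = (-127 + 0)*(-4 + 12 - 10*6*12) = -127*(-4 + 12 - 720) = -127*(-712) = 90424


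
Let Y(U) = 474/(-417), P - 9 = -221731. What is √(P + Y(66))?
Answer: 26*I*√6337149/139 ≈ 470.88*I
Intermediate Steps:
P = -221722 (P = 9 - 221731 = -221722)
Y(U) = -158/139 (Y(U) = 474*(-1/417) = -158/139)
√(P + Y(66)) = √(-221722 - 158/139) = √(-30819516/139) = 26*I*√6337149/139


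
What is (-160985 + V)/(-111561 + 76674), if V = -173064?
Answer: 334049/34887 ≈ 9.5752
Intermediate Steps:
(-160985 + V)/(-111561 + 76674) = (-160985 - 173064)/(-111561 + 76674) = -334049/(-34887) = -334049*(-1/34887) = 334049/34887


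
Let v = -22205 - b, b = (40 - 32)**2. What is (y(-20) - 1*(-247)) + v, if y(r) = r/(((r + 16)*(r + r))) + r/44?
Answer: -1937987/88 ≈ -22023.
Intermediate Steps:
y(r) = 1/(2*(16 + r)) + r/44 (y(r) = r/(((16 + r)*(2*r))) + r*(1/44) = r/((2*r*(16 + r))) + r/44 = r*(1/(2*r*(16 + r))) + r/44 = 1/(2*(16 + r)) + r/44)
b = 64 (b = 8**2 = 64)
v = -22269 (v = -22205 - 1*64 = -22205 - 64 = -22269)
(y(-20) - 1*(-247)) + v = ((22 + (-20)**2 + 16*(-20))/(44*(16 - 20)) - 1*(-247)) - 22269 = ((1/44)*(22 + 400 - 320)/(-4) + 247) - 22269 = ((1/44)*(-1/4)*102 + 247) - 22269 = (-51/88 + 247) - 22269 = 21685/88 - 22269 = -1937987/88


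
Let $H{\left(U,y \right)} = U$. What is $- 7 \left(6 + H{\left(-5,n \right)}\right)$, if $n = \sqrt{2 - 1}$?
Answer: $-7$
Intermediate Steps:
$n = 1$ ($n = \sqrt{1} = 1$)
$- 7 \left(6 + H{\left(-5,n \right)}\right) = - 7 \left(6 - 5\right) = \left(-7\right) 1 = -7$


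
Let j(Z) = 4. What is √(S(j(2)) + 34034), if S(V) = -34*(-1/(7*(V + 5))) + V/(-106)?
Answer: √42160885942/1113 ≈ 184.48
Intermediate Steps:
S(V) = -34/(-35 - 7*V) - V/106 (S(V) = -34*(-1/(7*(5 + V))) + V*(-1/106) = -34/(-35 - 7*V) - V/106)
√(S(j(2)) + 34034) = √((3604 - 35*4 - 7*4²)/(742*(5 + 4)) + 34034) = √((1/742)*(3604 - 140 - 7*16)/9 + 34034) = √((1/742)*(⅑)*(3604 - 140 - 112) + 34034) = √((1/742)*(⅑)*3352 + 34034) = √(1676/3339 + 34034) = √(113641202/3339) = √42160885942/1113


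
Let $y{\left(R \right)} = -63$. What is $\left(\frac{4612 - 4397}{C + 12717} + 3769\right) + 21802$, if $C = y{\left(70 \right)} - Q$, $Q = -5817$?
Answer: $\frac{472322156}{18471} \approx 25571.0$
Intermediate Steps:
$C = 5754$ ($C = -63 - -5817 = -63 + 5817 = 5754$)
$\left(\frac{4612 - 4397}{C + 12717} + 3769\right) + 21802 = \left(\frac{4612 - 4397}{5754 + 12717} + 3769\right) + 21802 = \left(\frac{215}{18471} + 3769\right) + 21802 = \frac{69617414}{18471} + 21802 = \frac{472322156}{18471}$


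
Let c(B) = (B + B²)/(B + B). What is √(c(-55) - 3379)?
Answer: I*√3406 ≈ 58.361*I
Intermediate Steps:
c(B) = (B + B²)/(2*B) (c(B) = (B + B²)/((2*B)) = (B + B²)*(1/(2*B)) = (B + B²)/(2*B))
√(c(-55) - 3379) = √((½ + (½)*(-55)) - 3379) = √((½ - 55/2) - 3379) = √(-27 - 3379) = √(-3406) = I*√3406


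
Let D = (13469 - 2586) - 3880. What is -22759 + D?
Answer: -15756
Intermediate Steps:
D = 7003 (D = 10883 - 3880 = 7003)
-22759 + D = -22759 + 7003 = -15756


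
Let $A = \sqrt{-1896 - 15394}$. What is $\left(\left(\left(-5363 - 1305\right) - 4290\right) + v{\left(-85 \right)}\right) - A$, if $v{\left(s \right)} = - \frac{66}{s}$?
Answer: $- \frac{931364}{85} - i \sqrt{17290} \approx -10957.0 - 131.49 i$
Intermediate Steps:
$A = i \sqrt{17290}$ ($A = \sqrt{-17290} = i \sqrt{17290} \approx 131.49 i$)
$\left(\left(\left(-5363 - 1305\right) - 4290\right) + v{\left(-85 \right)}\right) - A = \left(\left(\left(-5363 - 1305\right) - 4290\right) - \frac{66}{-85}\right) - i \sqrt{17290} = \left(\left(-6668 - 4290\right) - - \frac{66}{85}\right) - i \sqrt{17290} = \left(-10958 + \frac{66}{85}\right) - i \sqrt{17290} = - \frac{931364}{85} - i \sqrt{17290}$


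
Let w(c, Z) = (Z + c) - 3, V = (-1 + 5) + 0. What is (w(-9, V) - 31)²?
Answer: 1521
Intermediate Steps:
V = 4 (V = 4 + 0 = 4)
w(c, Z) = -3 + Z + c
(w(-9, V) - 31)² = ((-3 + 4 - 9) - 31)² = (-8 - 31)² = (-39)² = 1521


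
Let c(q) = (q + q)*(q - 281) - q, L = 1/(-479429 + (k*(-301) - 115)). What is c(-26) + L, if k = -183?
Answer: 6787131389/424461 ≈ 15990.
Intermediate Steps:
L = -1/424461 (L = 1/(-479429 + (-183*(-301) - 115)) = 1/(-479429 + (55083 - 115)) = 1/(-479429 + 54968) = 1/(-424461) = -1/424461 ≈ -2.3559e-6)
c(q) = -q + 2*q*(-281 + q) (c(q) = (2*q)*(-281 + q) - q = 2*q*(-281 + q) - q = -q + 2*q*(-281 + q))
c(-26) + L = -26*(-563 + 2*(-26)) - 1/424461 = -26*(-563 - 52) - 1/424461 = -26*(-615) - 1/424461 = 15990 - 1/424461 = 6787131389/424461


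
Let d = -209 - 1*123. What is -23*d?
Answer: 7636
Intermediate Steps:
d = -332 (d = -209 - 123 = -332)
-23*d = -23*(-332) = 7636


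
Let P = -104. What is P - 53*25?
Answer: -1429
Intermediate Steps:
P - 53*25 = -104 - 53*25 = -104 - 1325 = -1429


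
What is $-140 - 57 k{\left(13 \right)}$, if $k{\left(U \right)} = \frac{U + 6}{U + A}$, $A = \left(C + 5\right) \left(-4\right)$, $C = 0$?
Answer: $\frac{103}{7} \approx 14.714$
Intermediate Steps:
$A = -20$ ($A = \left(0 + 5\right) \left(-4\right) = 5 \left(-4\right) = -20$)
$k{\left(U \right)} = \frac{6 + U}{-20 + U}$ ($k{\left(U \right)} = \frac{U + 6}{U - 20} = \frac{6 + U}{-20 + U}$)
$-140 - 57 k{\left(13 \right)} = -140 - 57 \frac{6 + 13}{-20 + 13} = -140 - 57 \frac{1}{-7} \cdot 19 = -140 - 57 \left(\left(- \frac{1}{7}\right) 19\right) = -140 - - \frac{1083}{7} = -140 + \frac{1083}{7} = \frac{103}{7}$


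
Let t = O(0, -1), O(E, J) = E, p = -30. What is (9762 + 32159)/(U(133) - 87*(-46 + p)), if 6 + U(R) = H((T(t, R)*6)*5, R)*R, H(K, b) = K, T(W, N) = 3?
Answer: 41921/18576 ≈ 2.2567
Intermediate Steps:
t = 0
U(R) = -6 + 90*R (U(R) = -6 + ((3*6)*5)*R = -6 + (18*5)*R = -6 + 90*R)
(9762 + 32159)/(U(133) - 87*(-46 + p)) = (9762 + 32159)/((-6 + 90*133) - 87*(-46 - 30)) = 41921/((-6 + 11970) - 87*(-76)) = 41921/(11964 + 6612) = 41921/18576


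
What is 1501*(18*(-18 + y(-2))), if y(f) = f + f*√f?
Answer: -540360 - 54036*I*√2 ≈ -5.4036e+5 - 76419.0*I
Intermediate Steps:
y(f) = f + f^(3/2)
1501*(18*(-18 + y(-2))) = 1501*(18*(-18 + (-2 + (-2)^(3/2)))) = 1501*(18*(-18 + (-2 - 2*I*√2))) = 1501*(18*(-20 - 2*I*√2)) = 1501*(-360 - 36*I*√2) = -540360 - 54036*I*√2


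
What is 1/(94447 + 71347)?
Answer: 1/165794 ≈ 6.0316e-6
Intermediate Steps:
1/(94447 + 71347) = 1/165794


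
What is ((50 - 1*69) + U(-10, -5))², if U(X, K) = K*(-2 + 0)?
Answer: 81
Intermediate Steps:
U(X, K) = -2*K (U(X, K) = K*(-2) = -2*K)
((50 - 1*69) + U(-10, -5))² = ((50 - 1*69) - 2*(-5))² = ((50 - 69) + 10)² = (-19 + 10)² = (-9)² = 81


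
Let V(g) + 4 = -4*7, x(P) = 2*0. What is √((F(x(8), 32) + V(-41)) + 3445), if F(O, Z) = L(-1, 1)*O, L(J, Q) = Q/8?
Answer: √3413 ≈ 58.421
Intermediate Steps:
L(J, Q) = Q/8 (L(J, Q) = Q*(⅛) = Q/8)
x(P) = 0
V(g) = -32 (V(g) = -4 - 4*7 = -4 - 28 = -32)
F(O, Z) = O/8 (F(O, Z) = ((⅛)*1)*O = O/8)
√((F(x(8), 32) + V(-41)) + 3445) = √(((⅛)*0 - 32) + 3445) = √((0 - 32) + 3445) = √(-32 + 3445) = √3413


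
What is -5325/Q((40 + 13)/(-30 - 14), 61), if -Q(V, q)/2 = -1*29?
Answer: -5325/58 ≈ -91.810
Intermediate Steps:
Q(V, q) = 58 (Q(V, q) = -(-2)*29 = -2*(-29) = 58)
-5325/Q((40 + 13)/(-30 - 14), 61) = -5325/58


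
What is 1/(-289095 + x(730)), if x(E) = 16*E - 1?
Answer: -1/277416 ≈ -3.6047e-6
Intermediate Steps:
x(E) = -1 + 16*E
1/(-289095 + x(730)) = 1/(-289095 + (-1 + 16*730)) = 1/(-289095 + (-1 + 11680)) = 1/(-289095 + 11679) = 1/(-277416) = -1/277416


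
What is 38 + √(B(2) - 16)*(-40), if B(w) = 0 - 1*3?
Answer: 38 - 40*I*√19 ≈ 38.0 - 174.36*I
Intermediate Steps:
B(w) = -3 (B(w) = 0 - 3 = -3)
38 + √(B(2) - 16)*(-40) = 38 + √(-3 - 16)*(-40) = 38 + √(-19)*(-40) = 38 + (I*√19)*(-40) = 38 - 40*I*√19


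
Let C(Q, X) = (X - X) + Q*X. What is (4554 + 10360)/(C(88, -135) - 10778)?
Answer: -7457/11329 ≈ -0.65822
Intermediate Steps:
C(Q, X) = Q*X (C(Q, X) = 0 + Q*X = Q*X)
(4554 + 10360)/(C(88, -135) - 10778) = (4554 + 10360)/(88*(-135) - 10778) = 14914/(-11880 - 10778) = 14914/(-22658) = 14914*(-1/22658) = -7457/11329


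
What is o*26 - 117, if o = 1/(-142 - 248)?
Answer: -1756/15 ≈ -117.07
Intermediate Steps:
o = -1/390 (o = 1/(-390) = -1/390 ≈ -0.0025641)
o*26 - 117 = -1/390*26 - 117 = -1/15 - 117 = -1756/15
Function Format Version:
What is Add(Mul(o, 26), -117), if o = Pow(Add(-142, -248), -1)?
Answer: Rational(-1756, 15) ≈ -117.07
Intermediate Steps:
o = Rational(-1, 390) (o = Pow(-390, -1) = Rational(-1, 390) ≈ -0.0025641)
Add(Mul(o, 26), -117) = Add(Mul(Rational(-1, 390), 26), -117) = Add(Rational(-1, 15), -117) = Rational(-1756, 15)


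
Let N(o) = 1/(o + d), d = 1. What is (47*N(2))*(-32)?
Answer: -1504/3 ≈ -501.33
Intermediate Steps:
N(o) = 1/(1 + o) (N(o) = 1/(o + 1) = 1/(1 + o))
(47*N(2))*(-32) = (47/(1 + 2))*(-32) = (47/3)*(-32) = -1504/3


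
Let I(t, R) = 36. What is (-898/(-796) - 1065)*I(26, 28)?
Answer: -7621578/199 ≈ -38299.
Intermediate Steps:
(-898/(-796) - 1065)*I(26, 28) = (-898/(-796) - 1065)*36 = (-898*(-1/796) - 1065)*36 = (449/398 - 1065)*36 = -423421/398*36 = -7621578/199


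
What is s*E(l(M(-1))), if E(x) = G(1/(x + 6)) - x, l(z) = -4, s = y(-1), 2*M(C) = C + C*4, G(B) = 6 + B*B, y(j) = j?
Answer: -41/4 ≈ -10.250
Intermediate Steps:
G(B) = 6 + B²
M(C) = 5*C/2 (M(C) = (C + C*4)/2 = (C + 4*C)/2 = (5*C)/2 = 5*C/2)
s = -1
E(x) = 6 + (6 + x)⁻² - x (E(x) = (6 + (1/(x + 6))²) - x = (6 + (1/(6 + x))²) - x = (6 + (6 + x)⁻²) - x = 6 + (6 + x)⁻² - x)
s*E(l(M(-1))) = -(6 + (6 - 4)⁻² - 1*(-4)) = -(6 + 2⁻² + 4) = -(6 + ¼ + 4) = -1*41/4 = -41/4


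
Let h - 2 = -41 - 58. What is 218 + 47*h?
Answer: -4341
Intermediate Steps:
h = -97 (h = 2 + (-41 - 58) = 2 - 99 = -97)
218 + 47*h = 218 + 47*(-97) = 218 - 4559 = -4341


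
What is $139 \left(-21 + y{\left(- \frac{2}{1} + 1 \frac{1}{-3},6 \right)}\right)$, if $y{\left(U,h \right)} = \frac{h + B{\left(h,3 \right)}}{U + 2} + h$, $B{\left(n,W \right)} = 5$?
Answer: $-6672$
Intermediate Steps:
$y{\left(U,h \right)} = h + \frac{5 + h}{2 + U}$ ($y{\left(U,h \right)} = \frac{h + 5}{U + 2} + h = \frac{5 + h}{2 + U} + h = h + \frac{5 + h}{2 + U}$)
$139 \left(-21 + y{\left(- \frac{2}{1} + 1 \frac{1}{-3},6 \right)}\right) = 139 \left(-21 + \frac{5 + 3 \cdot 6 + \left(- \frac{2}{1} + 1 \frac{1}{-3}\right) 6}{2 + \left(- \frac{2}{1} + 1 \frac{1}{-3}\right)}\right) = 139 \left(-21 + \frac{5 + 18 + \left(\left(-2\right) 1 + 1 \left(- \frac{1}{3}\right)\right) 6}{2 + \left(\left(-2\right) 1 + 1 \left(- \frac{1}{3}\right)\right)}\right) = 139 \left(-21 + \frac{5 + 18 + \left(-2 - \frac{1}{3}\right) 6}{2 - \frac{7}{3}}\right) = 139 \left(-21 + \frac{5 + 18 - 14}{2 - \frac{7}{3}}\right) = 139 \left(-21 + \frac{5 + 18 - 14}{- \frac{1}{3}}\right) = 139 \left(-21 - 27\right) = 139 \left(-48\right) = -6672$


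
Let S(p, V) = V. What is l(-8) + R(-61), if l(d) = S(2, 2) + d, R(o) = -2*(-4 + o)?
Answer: 124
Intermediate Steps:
R(o) = 8 - 2*o
l(d) = 2 + d
l(-8) + R(-61) = (2 - 8) + (8 - 2*(-61)) = -6 + (8 + 122) = -6 + 130 = 124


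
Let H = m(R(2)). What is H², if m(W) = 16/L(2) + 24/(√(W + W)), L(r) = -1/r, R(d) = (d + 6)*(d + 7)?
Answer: 900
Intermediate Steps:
R(d) = (6 + d)*(7 + d)
m(W) = -32 + 12*√2/√W (m(W) = 16/((-1/2)) + 24/(√(W + W)) = 16/((-1*½)) + 24/(√(2*W)) = 16/(-½) + 24/((√2*√W)) = 16*(-2) + 24*(√2/(2*√W)) = -32 + 12*√2/√W)
H = -30 (H = -32 + 12*√2/√(42 + 2² + 13*2) = -32 + 12*√2/√(42 + 4 + 26) = -32 + 12*√2/√72 = -32 + 12*√2*(√2/12) = -32 + 2 = -30)
H² = (-30)² = 900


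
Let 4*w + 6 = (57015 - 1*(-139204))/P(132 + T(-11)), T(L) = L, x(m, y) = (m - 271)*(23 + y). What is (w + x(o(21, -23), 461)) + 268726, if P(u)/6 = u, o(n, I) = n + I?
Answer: 396860839/2904 ≈ 1.3666e+5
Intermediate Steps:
o(n, I) = I + n
x(m, y) = (-271 + m)*(23 + y)
P(u) = 6*u
w = 191863/2904 (w = -3/2 + ((57015 - 1*(-139204))/((6*(132 - 11))))/4 = -3/2 + ((57015 + 139204)/((6*121)))/4 = -3/2 + (196219/726)/4 = -3/2 + (196219*(1/726))/4 = -3/2 + (¼)*(196219/726) = -3/2 + 196219/2904 = 191863/2904 ≈ 66.068)
(w + x(o(21, -23), 461)) + 268726 = (191863/2904 + (-6233 - 271*461 + 23*(-23 + 21) + (-23 + 21)*461)) + 268726 = (191863/2904 + (-6233 - 124931 + 23*(-2) - 2*461)) + 268726 = (191863/2904 + (-6233 - 124931 - 46 - 922)) + 268726 = (191863/2904 - 132132) + 268726 = -383519465/2904 + 268726 = 396860839/2904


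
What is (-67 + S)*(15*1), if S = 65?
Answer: -30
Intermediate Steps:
(-67 + S)*(15*1) = (-67 + 65)*(15*1) = -2*15 = -30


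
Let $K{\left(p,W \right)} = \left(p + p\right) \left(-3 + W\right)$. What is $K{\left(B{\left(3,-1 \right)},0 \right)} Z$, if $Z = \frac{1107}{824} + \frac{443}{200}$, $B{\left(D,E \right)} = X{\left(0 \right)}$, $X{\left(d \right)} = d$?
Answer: $0$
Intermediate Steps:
$B{\left(D,E \right)} = 0$
$K{\left(p,W \right)} = 2 p \left(-3 + W\right)$
$Z = \frac{9163}{2575}$ ($Z = 1107 \cdot \frac{1}{824} + 443 \cdot \frac{1}{200} = \frac{1107}{824} + \frac{443}{200} = \frac{9163}{2575} \approx 3.5584$)
$K{\left(B{\left(3,-1 \right)},0 \right)} Z = 2 \cdot 0 \left(-3 + 0\right) \frac{9163}{2575} = 2 \cdot 0 \left(-3\right) \frac{9163}{2575} = 0 \cdot \frac{9163}{2575} = 0$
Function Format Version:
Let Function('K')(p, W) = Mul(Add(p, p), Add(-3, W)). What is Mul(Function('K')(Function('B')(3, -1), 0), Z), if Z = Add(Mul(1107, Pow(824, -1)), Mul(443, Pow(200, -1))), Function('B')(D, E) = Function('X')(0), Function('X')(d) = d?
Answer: 0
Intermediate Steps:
Function('B')(D, E) = 0
Function('K')(p, W) = Mul(2, p, Add(-3, W)) (Function('K')(p, W) = Mul(Mul(2, p), Add(-3, W)) = Mul(2, p, Add(-3, W)))
Z = Rational(9163, 2575) (Z = Add(Mul(1107, Rational(1, 824)), Mul(443, Rational(1, 200))) = Add(Rational(1107, 824), Rational(443, 200)) = Rational(9163, 2575) ≈ 3.5584)
Mul(Function('K')(Function('B')(3, -1), 0), Z) = Mul(Mul(2, 0, Add(-3, 0)), Rational(9163, 2575)) = Mul(Mul(2, 0, -3), Rational(9163, 2575)) = Mul(0, Rational(9163, 2575)) = 0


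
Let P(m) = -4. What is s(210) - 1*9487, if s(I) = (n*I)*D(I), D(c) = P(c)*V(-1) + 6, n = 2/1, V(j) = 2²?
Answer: -13687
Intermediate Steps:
V(j) = 4
n = 2 (n = 2*1 = 2)
D(c) = -10 (D(c) = -4*4 + 6 = -16 + 6 = -10)
s(I) = -20*I (s(I) = (2*I)*(-10) = -20*I)
s(210) - 1*9487 = -20*210 - 1*9487 = -4200 - 9487 = -13687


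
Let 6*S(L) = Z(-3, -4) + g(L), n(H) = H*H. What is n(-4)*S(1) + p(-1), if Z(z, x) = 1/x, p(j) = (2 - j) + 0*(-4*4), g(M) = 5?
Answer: 47/3 ≈ 15.667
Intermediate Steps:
n(H) = H²
p(j) = 2 - j (p(j) = (2 - j) + 0*(-16) = (2 - j) + 0 = 2 - j)
S(L) = 19/24 (S(L) = (1/(-4) + 5)/6 = (-¼ + 5)/6 = (⅙)*(19/4) = 19/24)
n(-4)*S(1) + p(-1) = (-4)²*(19/24) + (2 - 1*(-1)) = 16*(19/24) + (2 + 1) = 38/3 + 3 = 47/3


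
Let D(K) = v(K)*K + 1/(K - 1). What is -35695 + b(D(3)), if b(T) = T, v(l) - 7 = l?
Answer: -71329/2 ≈ -35665.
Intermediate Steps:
v(l) = 7 + l
D(K) = 1/(-1 + K) + K*(7 + K) (D(K) = (7 + K)*K + 1/(K - 1) = K*(7 + K) + 1/(-1 + K) = 1/(-1 + K) + K*(7 + K))
-35695 + b(D(3)) = -35695 + (1 + 3**2*(7 + 3) - 1*3*(7 + 3))/(-1 + 3) = -35695 + (1 + 9*10 - 1*3*10)/2 = -35695 + (1 + 90 - 30)/2 = -35695 + (1/2)*61 = -35695 + 61/2 = -71329/2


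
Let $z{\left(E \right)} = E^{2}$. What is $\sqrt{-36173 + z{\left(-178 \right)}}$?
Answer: $67 i \approx 67.0 i$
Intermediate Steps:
$\sqrt{-36173 + z{\left(-178 \right)}} = \sqrt{-36173 + \left(-178\right)^{2}} = \sqrt{-36173 + 31684} = \sqrt{-4489} = 67 i$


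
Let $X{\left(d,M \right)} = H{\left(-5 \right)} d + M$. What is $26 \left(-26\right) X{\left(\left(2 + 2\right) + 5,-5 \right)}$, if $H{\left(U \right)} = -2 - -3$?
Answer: $-2704$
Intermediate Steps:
$H{\left(U \right)} = 1$ ($H{\left(U \right)} = -2 + 3 = 1$)
$X{\left(d,M \right)} = M + d$ ($X{\left(d,M \right)} = 1 d + M = d + M = M + d$)
$26 \left(-26\right) X{\left(\left(2 + 2\right) + 5,-5 \right)} = 26 \left(-26\right) \left(-5 + \left(\left(2 + 2\right) + 5\right)\right) = - 676 \left(-5 + \left(4 + 5\right)\right) = - 676 \left(-5 + 9\right) = \left(-676\right) 4 = -2704$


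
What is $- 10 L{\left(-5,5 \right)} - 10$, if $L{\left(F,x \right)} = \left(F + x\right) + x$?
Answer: $-60$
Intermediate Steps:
$L{\left(F,x \right)} = F + 2 x$
$- 10 L{\left(-5,5 \right)} - 10 = - 10 \left(-5 + 2 \cdot 5\right) - 10 = - 10 \left(-5 + 10\right) - 10 = \left(-10\right) 5 - 10 = -50 - 10 = -60$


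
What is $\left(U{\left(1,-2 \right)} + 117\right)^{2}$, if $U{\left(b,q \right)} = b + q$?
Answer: $13456$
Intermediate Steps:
$\left(U{\left(1,-2 \right)} + 117\right)^{2} = \left(\left(1 - 2\right) + 117\right)^{2} = \left(-1 + 117\right)^{2} = 116^{2} = 13456$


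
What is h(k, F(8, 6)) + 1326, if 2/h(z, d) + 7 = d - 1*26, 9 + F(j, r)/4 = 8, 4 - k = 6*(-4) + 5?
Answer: 49060/37 ≈ 1325.9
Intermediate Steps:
k = 23 (k = 4 - (6*(-4) + 5) = 4 - (-24 + 5) = 4 - 1*(-19) = 4 + 19 = 23)
F(j, r) = -4 (F(j, r) = -36 + 4*8 = -36 + 32 = -4)
h(z, d) = 2/(-33 + d) (h(z, d) = 2/(-7 + (d - 1*26)) = 2/(-7 + (d - 26)) = 2/(-7 + (-26 + d)) = 2/(-33 + d))
h(k, F(8, 6)) + 1326 = 2/(-33 - 4) + 1326 = 2/(-37) + 1326 = 2*(-1/37) + 1326 = -2/37 + 1326 = 49060/37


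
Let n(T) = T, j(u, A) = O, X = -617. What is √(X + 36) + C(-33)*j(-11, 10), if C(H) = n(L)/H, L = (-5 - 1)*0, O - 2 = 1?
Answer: I*√581 ≈ 24.104*I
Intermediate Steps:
O = 3 (O = 2 + 1 = 3)
L = 0 (L = -6*0 = 0)
j(u, A) = 3
C(H) = 0 (C(H) = 0/H = 0)
√(X + 36) + C(-33)*j(-11, 10) = √(-617 + 36) + 0*3 = √(-581) + 0 = I*√581 + 0 = I*√581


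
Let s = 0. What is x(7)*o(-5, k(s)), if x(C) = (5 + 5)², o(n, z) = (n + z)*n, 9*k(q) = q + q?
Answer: 2500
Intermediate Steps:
k(q) = 2*q/9 (k(q) = (q + q)/9 = (2*q)/9 = 2*q/9)
o(n, z) = n*(n + z)
x(C) = 100 (x(C) = 10² = 100)
x(7)*o(-5, k(s)) = 100*(-5*(-5 + (2/9)*0)) = 100*(-5*(-5 + 0)) = 100*(-5*(-5)) = 100*25 = 2500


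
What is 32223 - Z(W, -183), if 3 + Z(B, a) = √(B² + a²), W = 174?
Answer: 32226 - 3*√7085 ≈ 31973.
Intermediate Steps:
Z(B, a) = -3 + √(B² + a²)
32223 - Z(W, -183) = 32223 - (-3 + √(174² + (-183)²)) = 32223 - (-3 + √(30276 + 33489)) = 32223 - (-3 + √63765) = 32223 - (-3 + 3*√7085) = 32223 + (3 - 3*√7085) = 32226 - 3*√7085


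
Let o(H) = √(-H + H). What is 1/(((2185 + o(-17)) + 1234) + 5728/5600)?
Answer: 175/598504 ≈ 0.00029240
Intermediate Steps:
o(H) = 0 (o(H) = √0 = 0)
1/(((2185 + o(-17)) + 1234) + 5728/5600) = 1/(((2185 + 0) + 1234) + 5728/5600) = 1/((2185 + 1234) + 5728*(1/5600)) = 1/(3419 + 179/175) = 1/(598504/175) = 175/598504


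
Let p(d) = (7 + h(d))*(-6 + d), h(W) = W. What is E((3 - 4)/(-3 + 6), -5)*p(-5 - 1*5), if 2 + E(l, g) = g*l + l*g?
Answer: 64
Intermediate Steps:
E(l, g) = -2 + 2*g*l (E(l, g) = -2 + (g*l + l*g) = -2 + (g*l + g*l) = -2 + 2*g*l)
p(d) = (-6 + d)*(7 + d) (p(d) = (7 + d)*(-6 + d) = (-6 + d)*(7 + d))
E((3 - 4)/(-3 + 6), -5)*p(-5 - 1*5) = (-2 + 2*(-5)*((3 - 4)/(-3 + 6)))*(-42 + (-5 - 1*5) + (-5 - 1*5)**2) = (-2 + 2*(-5)*(-1/3))*(-42 + (-5 - 5) + (-5 - 5)**2) = (-2 + 2*(-5)*(-1*1/3))*(-42 - 10 + (-10)**2) = (-2 + 2*(-5)*(-1/3))*(-42 - 10 + 100) = (-2 + 10/3)*48 = (4/3)*48 = 64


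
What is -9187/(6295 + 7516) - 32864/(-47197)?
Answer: 20285865/651837767 ≈ 0.031121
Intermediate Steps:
-9187/(6295 + 7516) - 32864/(-47197) = -9187/13811 - 32864*(-1/47197) = -9187*1/13811 + 32864/47197 = -9187/13811 + 32864/47197 = 20285865/651837767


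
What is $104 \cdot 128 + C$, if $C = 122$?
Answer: $13434$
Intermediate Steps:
$104 \cdot 128 + C = 104 \cdot 128 + 122 = 13312 + 122 = 13434$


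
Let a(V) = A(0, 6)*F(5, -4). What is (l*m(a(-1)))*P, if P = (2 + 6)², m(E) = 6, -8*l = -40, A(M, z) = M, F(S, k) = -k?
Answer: 1920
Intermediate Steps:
l = 5 (l = -⅛*(-40) = 5)
a(V) = 0 (a(V) = 0*(-1*(-4)) = 0*4 = 0)
P = 64 (P = 8² = 64)
(l*m(a(-1)))*P = (5*6)*64 = 30*64 = 1920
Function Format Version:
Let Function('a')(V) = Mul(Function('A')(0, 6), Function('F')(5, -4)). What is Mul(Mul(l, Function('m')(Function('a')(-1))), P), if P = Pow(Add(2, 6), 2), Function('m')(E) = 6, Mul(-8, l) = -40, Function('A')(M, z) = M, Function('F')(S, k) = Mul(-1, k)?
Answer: 1920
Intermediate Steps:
l = 5 (l = Mul(Rational(-1, 8), -40) = 5)
Function('a')(V) = 0 (Function('a')(V) = Mul(0, Mul(-1, -4)) = Mul(0, 4) = 0)
P = 64 (P = Pow(8, 2) = 64)
Mul(Mul(l, Function('m')(Function('a')(-1))), P) = Mul(Mul(5, 6), 64) = Mul(30, 64) = 1920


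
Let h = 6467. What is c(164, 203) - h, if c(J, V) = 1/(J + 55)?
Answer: -1416272/219 ≈ -6467.0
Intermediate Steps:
c(J, V) = 1/(55 + J)
c(164, 203) - h = 1/(55 + 164) - 1*6467 = 1/219 - 6467 = -1416272/219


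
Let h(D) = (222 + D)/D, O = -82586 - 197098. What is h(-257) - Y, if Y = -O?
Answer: -71878753/257 ≈ -2.7968e+5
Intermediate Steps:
O = -279684
Y = 279684 (Y = -1*(-279684) = 279684)
h(D) = (222 + D)/D
h(-257) - Y = (222 - 257)/(-257) - 1*279684 = -1/257*(-35) - 279684 = 35/257 - 279684 = -71878753/257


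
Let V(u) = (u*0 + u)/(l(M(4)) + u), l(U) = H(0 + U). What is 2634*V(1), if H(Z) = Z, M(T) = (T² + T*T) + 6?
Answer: 878/13 ≈ 67.538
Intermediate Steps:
M(T) = 6 + 2*T² (M(T) = (T² + T²) + 6 = 2*T² + 6 = 6 + 2*T²)
l(U) = U (l(U) = 0 + U = U)
V(u) = u/(38 + u) (V(u) = (u*0 + u)/((6 + 2*4²) + u) = (0 + u)/((6 + 2*16) + u) = u/((6 + 32) + u) = u/(38 + u))
2634*V(1) = 2634*(1/(38 + 1)) = 2634*(1/39) = 878/13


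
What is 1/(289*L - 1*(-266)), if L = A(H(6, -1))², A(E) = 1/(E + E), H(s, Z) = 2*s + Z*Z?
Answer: 676/180105 ≈ 0.0037534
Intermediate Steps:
H(s, Z) = Z² + 2*s (H(s, Z) = 2*s + Z² = Z² + 2*s)
A(E) = 1/(2*E)
L = 1/676 (L = (1/(2*((-1)² + 2*6)))² = (1/(2*(1 + 12)))² = ((½)/13)² = ((½)*(1/13))² = (1/26)² = 1/676 ≈ 0.0014793)
1/(289*L - 1*(-266)) = 1/(289*(1/676) - 1*(-266)) = 1/(289/676 + 266) = 1/(180105/676) = 676/180105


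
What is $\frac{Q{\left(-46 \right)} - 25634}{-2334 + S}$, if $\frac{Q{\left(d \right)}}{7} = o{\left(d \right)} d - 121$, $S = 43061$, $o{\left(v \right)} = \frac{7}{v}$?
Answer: $- \frac{26432}{40727} \approx -0.649$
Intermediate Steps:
$Q{\left(d \right)} = -798$ ($Q{\left(d \right)} = 7 \left(\frac{7}{d} d - 121\right) = 7 \left(7 - 121\right) = 7 \left(-114\right) = -798$)
$\frac{Q{\left(-46 \right)} - 25634}{-2334 + S} = \frac{-798 - 25634}{-2334 + 43061} = - \frac{26432}{40727}$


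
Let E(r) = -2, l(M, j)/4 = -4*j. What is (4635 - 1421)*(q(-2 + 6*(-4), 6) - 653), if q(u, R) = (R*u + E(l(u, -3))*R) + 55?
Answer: -2461924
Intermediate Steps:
l(M, j) = -16*j (l(M, j) = 4*(-4*j) = -16*j)
q(u, R) = 55 - 2*R + R*u (q(u, R) = (R*u - 2*R) + 55 = (-2*R + R*u) + 55 = 55 - 2*R + R*u)
(4635 - 1421)*(q(-2 + 6*(-4), 6) - 653) = (4635 - 1421)*((55 - 2*6 + 6*(-2 + 6*(-4))) - 653) = 3214*((55 - 12 + 6*(-2 - 24)) - 653) = 3214*((55 - 12 + 6*(-26)) - 653) = 3214*((55 - 12 - 156) - 653) = 3214*(-113 - 653) = 3214*(-766) = -2461924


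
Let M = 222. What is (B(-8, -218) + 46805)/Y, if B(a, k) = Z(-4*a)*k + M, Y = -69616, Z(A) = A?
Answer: -40051/69616 ≈ -0.57531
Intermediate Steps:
B(a, k) = 222 - 4*a*k (B(a, k) = (-4*a)*k + 222 = -4*a*k + 222 = 222 - 4*a*k)
(B(-8, -218) + 46805)/Y = ((222 - 4*(-8)*(-218)) + 46805)/(-69616) = ((222 - 6976) + 46805)*(-1/69616) = (-6754 + 46805)*(-1/69616) = 40051*(-1/69616) = -40051/69616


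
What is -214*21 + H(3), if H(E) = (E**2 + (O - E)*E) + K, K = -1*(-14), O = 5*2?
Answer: -4450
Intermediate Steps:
O = 10
K = 14
H(E) = 14 + E**2 + E*(10 - E) (H(E) = (E**2 + (10 - E)*E) + 14 = (E**2 + E*(10 - E)) + 14 = 14 + E**2 + E*(10 - E))
-214*21 + H(3) = -214*21 + (14 + 10*3) = -4494 + (14 + 30) = -4494 + 44 = -4450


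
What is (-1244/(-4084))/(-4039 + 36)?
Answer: -311/4087063 ≈ -7.6094e-5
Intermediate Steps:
(-1244/(-4084))/(-4039 + 36) = -1244*(-1/4084)/(-4003) = (311/1021)*(-1/4003) = -311/4087063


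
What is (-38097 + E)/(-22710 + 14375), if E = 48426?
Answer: -10329/8335 ≈ -1.2392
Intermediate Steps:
(-38097 + E)/(-22710 + 14375) = (-38097 + 48426)/(-22710 + 14375) = 10329/(-8335) = 10329*(-1/8335) = -10329/8335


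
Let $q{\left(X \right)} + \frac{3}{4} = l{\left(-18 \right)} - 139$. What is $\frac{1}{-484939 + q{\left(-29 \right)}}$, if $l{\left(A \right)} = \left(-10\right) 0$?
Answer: $- \frac{4}{1940315} \approx -2.0615 \cdot 10^{-6}$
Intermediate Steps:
$l{\left(A \right)} = 0$
$q{\left(X \right)} = - \frac{559}{4}$ ($q{\left(X \right)} = - \frac{3}{4} + \left(0 - 139\right) = - \frac{3}{4} - 139 = - \frac{559}{4}$)
$\frac{1}{-484939 + q{\left(-29 \right)}} = \frac{1}{-484939 - \frac{559}{4}} = \frac{1}{- \frac{1940315}{4}} = - \frac{4}{1940315}$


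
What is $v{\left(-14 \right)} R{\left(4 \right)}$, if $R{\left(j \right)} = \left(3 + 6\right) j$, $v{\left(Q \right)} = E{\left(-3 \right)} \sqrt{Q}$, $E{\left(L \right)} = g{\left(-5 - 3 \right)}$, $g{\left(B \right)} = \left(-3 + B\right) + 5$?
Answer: $- 216 i \sqrt{14} \approx - 808.2 i$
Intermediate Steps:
$g{\left(B \right)} = 2 + B$
$E{\left(L \right)} = -6$ ($E{\left(L \right)} = 2 - 8 = -6$)
$v{\left(Q \right)} = - 6 \sqrt{Q}$
$R{\left(j \right)} = 9 j$
$v{\left(-14 \right)} R{\left(4 \right)} = - 6 \sqrt{-14} \cdot 9 \cdot 4 = - 6 i \sqrt{14} \cdot 36 = - 216 i \sqrt{14}$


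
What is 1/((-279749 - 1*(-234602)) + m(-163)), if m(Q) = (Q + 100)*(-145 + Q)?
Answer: -1/25743 ≈ -3.8846e-5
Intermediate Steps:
m(Q) = (-145 + Q)*(100 + Q) (m(Q) = (100 + Q)*(-145 + Q) = (-145 + Q)*(100 + Q))
1/((-279749 - 1*(-234602)) + m(-163)) = 1/((-279749 - 1*(-234602)) + (-14500 + (-163)² - 45*(-163))) = 1/((-279749 + 234602) + (-14500 + 26569 + 7335)) = 1/(-45147 + 19404) = 1/(-25743) = -1/25743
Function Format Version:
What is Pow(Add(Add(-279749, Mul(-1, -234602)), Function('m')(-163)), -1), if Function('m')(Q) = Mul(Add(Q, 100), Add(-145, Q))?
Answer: Rational(-1, 25743) ≈ -3.8846e-5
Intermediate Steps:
Function('m')(Q) = Mul(Add(-145, Q), Add(100, Q)) (Function('m')(Q) = Mul(Add(100, Q), Add(-145, Q)) = Mul(Add(-145, Q), Add(100, Q)))
Pow(Add(Add(-279749, Mul(-1, -234602)), Function('m')(-163)), -1) = Pow(Add(Add(-279749, Mul(-1, -234602)), Add(-14500, Pow(-163, 2), Mul(-45, -163))), -1) = Pow(Add(Add(-279749, 234602), Add(-14500, 26569, 7335)), -1) = Pow(Add(-45147, 19404), -1) = Pow(-25743, -1) = Rational(-1, 25743)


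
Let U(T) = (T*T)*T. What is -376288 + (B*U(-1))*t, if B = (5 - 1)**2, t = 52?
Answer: -377120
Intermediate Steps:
U(T) = T**3 (U(T) = T**2*T = T**3)
B = 16 (B = 4**2 = 16)
-376288 + (B*U(-1))*t = -376288 + (16*(-1)**3)*52 = -376288 + (16*(-1))*52 = -376288 - 16*52 = -376288 - 832 = -377120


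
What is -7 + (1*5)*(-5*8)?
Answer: -207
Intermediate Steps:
-7 + (1*5)*(-5*8) = -7 + 5*(-40) = -7 - 200 = -207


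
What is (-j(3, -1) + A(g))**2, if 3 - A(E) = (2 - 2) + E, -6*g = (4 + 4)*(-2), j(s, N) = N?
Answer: 16/9 ≈ 1.7778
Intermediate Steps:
g = 8/3 (g = -(4 + 4)*(-2)/6 = -4*(-2)/3 = -1/6*(-16) = 8/3 ≈ 2.6667)
A(E) = 3 - E (A(E) = 3 - ((2 - 2) + E) = 3 - (0 + E) = 3 - E)
(-j(3, -1) + A(g))**2 = (-1*(-1) + (3 - 1*8/3))**2 = (1 + (3 - 8/3))**2 = (1 + 1/3)**2 = (4/3)**2 = 16/9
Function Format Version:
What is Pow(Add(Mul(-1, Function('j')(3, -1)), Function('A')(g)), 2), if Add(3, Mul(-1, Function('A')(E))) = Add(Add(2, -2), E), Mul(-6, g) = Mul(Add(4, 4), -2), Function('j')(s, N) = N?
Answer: Rational(16, 9) ≈ 1.7778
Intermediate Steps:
g = Rational(8, 3) (g = Mul(Rational(-1, 6), Mul(Add(4, 4), -2)) = Mul(Rational(-1, 6), Mul(8, -2)) = Mul(Rational(-1, 6), -16) = Rational(8, 3) ≈ 2.6667)
Function('A')(E) = Add(3, Mul(-1, E)) (Function('A')(E) = Add(3, Mul(-1, Add(Add(2, -2), E))) = Add(3, Mul(-1, Add(0, E))) = Add(3, Mul(-1, E)))
Pow(Add(Mul(-1, Function('j')(3, -1)), Function('A')(g)), 2) = Pow(Add(Mul(-1, -1), Add(3, Mul(-1, Rational(8, 3)))), 2) = Pow(Add(1, Add(3, Rational(-8, 3))), 2) = Pow(Add(1, Rational(1, 3)), 2) = Pow(Rational(4, 3), 2) = Rational(16, 9)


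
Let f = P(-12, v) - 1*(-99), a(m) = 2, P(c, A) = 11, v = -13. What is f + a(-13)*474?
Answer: 1058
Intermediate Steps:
f = 110 (f = 11 - 1*(-99) = 11 + 99 = 110)
f + a(-13)*474 = 110 + 2*474 = 110 + 948 = 1058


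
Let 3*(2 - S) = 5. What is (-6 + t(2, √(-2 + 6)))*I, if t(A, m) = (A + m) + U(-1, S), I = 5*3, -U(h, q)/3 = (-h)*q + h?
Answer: 0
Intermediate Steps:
S = ⅓ (S = 2 - ⅓*5 = 2 - 5/3 = ⅓ ≈ 0.33333)
U(h, q) = -3*h + 3*h*q (U(h, q) = -3*((-h)*q + h) = -3*(-h*q + h) = -3*(h - h*q) = -3*h + 3*h*q)
I = 15
t(A, m) = 2 + A + m (t(A, m) = (A + m) + 3*(-1)*(-1 + ⅓) = (A + m) + 3*(-1)*(-⅔) = (A + m) + 2 = 2 + A + m)
(-6 + t(2, √(-2 + 6)))*I = (-6 + (2 + 2 + √(-2 + 6)))*15 = (-6 + (2 + 2 + √4))*15 = (-6 + (2 + 2 + 2))*15 = (-6 + 6)*15 = 0*15 = 0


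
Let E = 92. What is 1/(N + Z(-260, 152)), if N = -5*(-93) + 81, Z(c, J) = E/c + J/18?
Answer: 585/324143 ≈ 0.0018048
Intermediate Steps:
Z(c, J) = 92/c + J/18
N = 546 (N = 465 + 81 = 546)
1/(N + Z(-260, 152)) = 1/(546 + (92/(-260) + (1/18)*152)) = 1/(546 + (92*(-1/260) + 76/9)) = 1/(546 + (-23/65 + 76/9)) = 1/(546 + 4733/585) = 1/(324143/585) = 585/324143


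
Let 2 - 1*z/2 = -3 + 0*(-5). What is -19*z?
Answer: -190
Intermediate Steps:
z = 10 (z = 4 - 2*(-3 + 0*(-5)) = 4 - 2*(-3 + 0) = 4 - 2*(-3) = 4 + 6 = 10)
-19*z = -19*10 = -190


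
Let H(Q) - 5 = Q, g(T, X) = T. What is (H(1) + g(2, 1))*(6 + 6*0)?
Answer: 48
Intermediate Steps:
H(Q) = 5 + Q
(H(1) + g(2, 1))*(6 + 6*0) = ((5 + 1) + 2)*(6 + 6*0) = (6 + 2)*(6 + 0) = 8*6 = 48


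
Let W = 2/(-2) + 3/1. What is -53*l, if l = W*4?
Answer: -424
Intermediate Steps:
W = 2 (W = 2*(-½) + 3*1 = -1 + 3 = 2)
l = 8 (l = 2*4 = 8)
-53*l = -53*8 = -424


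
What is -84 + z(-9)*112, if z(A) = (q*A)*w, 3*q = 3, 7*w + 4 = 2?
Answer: 204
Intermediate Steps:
w = -2/7 (w = -4/7 + (⅐)*2 = -4/7 + 2/7 = -2/7 ≈ -0.28571)
q = 1 (q = (⅓)*3 = 1)
z(A) = -2*A/7 (z(A) = (1*A)*(-2/7) = A*(-2/7) = -2*A/7)
-84 + z(-9)*112 = -84 - 2/7*(-9)*112 = -84 + (18/7)*112 = -84 + 288 = 204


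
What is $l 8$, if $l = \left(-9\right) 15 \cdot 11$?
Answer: $-11880$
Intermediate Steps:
$l = -1485$ ($l = \left(-135\right) 11 = -1485$)
$l 8 = \left(-1485\right) 8 = -11880$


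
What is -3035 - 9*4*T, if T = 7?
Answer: -3287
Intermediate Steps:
-3035 - 9*4*T = -3035 - 9*4*7 = -3035 - 36*7 = -3035 - 1*252 = -3035 - 252 = -3287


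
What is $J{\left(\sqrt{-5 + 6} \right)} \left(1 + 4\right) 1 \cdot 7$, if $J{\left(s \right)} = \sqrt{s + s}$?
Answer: $35 \sqrt{2} \approx 49.497$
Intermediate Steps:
$J{\left(s \right)} = \sqrt{2} \sqrt{s}$ ($J{\left(s \right)} = \sqrt{2 s} = \sqrt{2} \sqrt{s}$)
$J{\left(\sqrt{-5 + 6} \right)} \left(1 + 4\right) 1 \cdot 7 = \sqrt{2} \sqrt{\sqrt{-5 + 6}} \left(1 + 4\right) 1 \cdot 7 = \sqrt{2} \sqrt{\sqrt{1}} \cdot 5 \cdot 1 \cdot 7 = \sqrt{2} \sqrt{1} \cdot 5 \cdot 7 = \sqrt{2} \cdot 1 \cdot 5 \cdot 7 = \sqrt{2} \cdot 5 \cdot 7 = 5 \sqrt{2} \cdot 7 = 35 \sqrt{2}$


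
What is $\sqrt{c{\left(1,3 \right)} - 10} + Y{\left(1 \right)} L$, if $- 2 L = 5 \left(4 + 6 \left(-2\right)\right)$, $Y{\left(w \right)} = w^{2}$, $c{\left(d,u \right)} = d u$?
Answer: $20 + i \sqrt{7} \approx 20.0 + 2.6458 i$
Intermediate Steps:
$L = 20$ ($L = - \frac{5 \left(4 + 6 \left(-2\right)\right)}{2} = - \frac{5 \left(4 - 12\right)}{2} = - \frac{5 \left(-8\right)}{2} = \left(- \frac{1}{2}\right) \left(-40\right) = 20$)
$\sqrt{c{\left(1,3 \right)} - 10} + Y{\left(1 \right)} L = \sqrt{1 \cdot 3 - 10} + 1^{2} \cdot 20 = \sqrt{3 - 10} + 1 \cdot 20 = \sqrt{-7} + 20 = i \sqrt{7} + 20 = 20 + i \sqrt{7}$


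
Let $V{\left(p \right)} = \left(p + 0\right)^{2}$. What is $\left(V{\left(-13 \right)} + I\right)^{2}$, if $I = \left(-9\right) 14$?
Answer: $1849$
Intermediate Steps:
$V{\left(p \right)} = p^{2}$
$I = -126$
$\left(V{\left(-13 \right)} + I\right)^{2} = \left(\left(-13\right)^{2} - 126\right)^{2} = \left(169 - 126\right)^{2} = 43^{2} = 1849$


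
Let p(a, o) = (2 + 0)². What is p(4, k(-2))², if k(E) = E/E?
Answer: 16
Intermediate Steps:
k(E) = 1
p(a, o) = 4 (p(a, o) = 2² = 4)
p(4, k(-2))² = 4² = 16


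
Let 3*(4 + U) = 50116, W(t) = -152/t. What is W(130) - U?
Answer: -3256988/195 ≈ -16703.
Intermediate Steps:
U = 50104/3 (U = -4 + (⅓)*50116 = -4 + 50116/3 = 50104/3 ≈ 16701.)
W(130) - U = -152/130 - 1*50104/3 = -152*1/130 - 50104/3 = -76/65 - 50104/3 = -3256988/195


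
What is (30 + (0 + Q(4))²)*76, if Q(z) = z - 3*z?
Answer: 7144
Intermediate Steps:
Q(z) = -2*z
(30 + (0 + Q(4))²)*76 = (30 + (0 - 2*4)²)*76 = (30 + (0 - 8)²)*76 = (30 + (-8)²)*76 = (30 + 64)*76 = 94*76 = 7144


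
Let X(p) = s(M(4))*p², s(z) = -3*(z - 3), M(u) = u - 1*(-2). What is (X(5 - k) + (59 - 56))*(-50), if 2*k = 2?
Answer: 7050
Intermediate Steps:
k = 1 (k = (½)*2 = 1)
M(u) = 2 + u (M(u) = u + 2 = 2 + u)
s(z) = 9 - 3*z (s(z) = -3*(-3 + z) = 9 - 3*z)
X(p) = -9*p² (X(p) = (9 - 3*(2 + 4))*p² = (9 - 3*6)*p² = (9 - 18)*p² = -9*p²)
(X(5 - k) + (59 - 56))*(-50) = (-9*(5 - 1*1)² + (59 - 56))*(-50) = (-9*(5 - 1)² + 3)*(-50) = (-9*4² + 3)*(-50) = (-9*16 + 3)*(-50) = (-144 + 3)*(-50) = -141*(-50) = 7050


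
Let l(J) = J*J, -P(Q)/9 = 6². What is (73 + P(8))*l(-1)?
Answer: -251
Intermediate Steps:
P(Q) = -324 (P(Q) = -9*6² = -9*36 = -324)
l(J) = J²
(73 + P(8))*l(-1) = (73 - 324)*(-1)² = -251*1 = -251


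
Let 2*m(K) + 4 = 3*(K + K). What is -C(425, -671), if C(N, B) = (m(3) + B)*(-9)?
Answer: -5976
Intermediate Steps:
m(K) = -2 + 3*K (m(K) = -2 + (3*(K + K))/2 = -2 + (3*(2*K))/2 = -2 + (6*K)/2 = -2 + 3*K)
C(N, B) = -63 - 9*B (C(N, B) = ((-2 + 3*3) + B)*(-9) = ((-2 + 9) + B)*(-9) = (7 + B)*(-9) = -63 - 9*B)
-C(425, -671) = -(-63 - 9*(-671)) = -(-63 + 6039) = -1*5976 = -5976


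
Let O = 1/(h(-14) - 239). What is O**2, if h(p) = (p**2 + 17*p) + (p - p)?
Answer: 1/78961 ≈ 1.2664e-5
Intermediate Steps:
h(p) = p**2 + 17*p (h(p) = (p**2 + 17*p) + 0 = p**2 + 17*p)
O = -1/281 (O = 1/(-14*(17 - 14) - 239) = 1/(-14*3 - 239) = 1/(-42 - 239) = 1/(-281) = -1/281 ≈ -0.0035587)
O**2 = (-1/281)**2 = 1/78961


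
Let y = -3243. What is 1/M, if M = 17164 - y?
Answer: 1/20407 ≈ 4.9003e-5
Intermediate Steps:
M = 20407 (M = 17164 - 1*(-3243) = 17164 + 3243 = 20407)
1/M = 1/20407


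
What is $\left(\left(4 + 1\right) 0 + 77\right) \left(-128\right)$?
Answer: $-9856$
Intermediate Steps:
$\left(\left(4 + 1\right) 0 + 77\right) \left(-128\right) = \left(5 \cdot 0 + 77\right) \left(-128\right) = \left(0 + 77\right) \left(-128\right) = 77 \left(-128\right) = -9856$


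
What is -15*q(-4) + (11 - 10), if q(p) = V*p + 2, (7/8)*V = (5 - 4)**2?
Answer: 277/7 ≈ 39.571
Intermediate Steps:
V = 8/7 (V = 8*(5 - 4)**2/7 = (8/7)*1**2 = (8/7)*1 = 8/7 ≈ 1.1429)
q(p) = 2 + 8*p/7 (q(p) = 8*p/7 + 2 = 2 + 8*p/7)
-15*q(-4) + (11 - 10) = -15*(2 + (8/7)*(-4)) + (11 - 10) = -15*(2 - 32/7) + 1 = -15*(-18/7) + 1 = 270/7 + 1 = 277/7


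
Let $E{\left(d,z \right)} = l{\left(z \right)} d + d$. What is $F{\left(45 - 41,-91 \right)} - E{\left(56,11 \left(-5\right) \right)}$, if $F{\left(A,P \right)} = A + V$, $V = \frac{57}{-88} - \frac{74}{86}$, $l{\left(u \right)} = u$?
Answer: $\frac{11452245}{3784} \approx 3026.5$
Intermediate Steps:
$V = - \frac{5707}{3784}$ ($V = 57 \left(- \frac{1}{88}\right) - \frac{37}{43} = - \frac{57}{88} - \frac{37}{43} = - \frac{5707}{3784} \approx -1.5082$)
$F{\left(A,P \right)} = - \frac{5707}{3784} + A$ ($F{\left(A,P \right)} = A - \frac{5707}{3784} = - \frac{5707}{3784} + A$)
$E{\left(d,z \right)} = d + d z$ ($E{\left(d,z \right)} = z d + d = d z + d = d + d z$)
$F{\left(45 - 41,-91 \right)} - E{\left(56,11 \left(-5\right) \right)} = \left(- \frac{5707}{3784} + \left(45 - 41\right)\right) - 56 \left(1 + 11 \left(-5\right)\right) = \left(- \frac{5707}{3784} + \left(45 - 41\right)\right) - 56 \left(1 - 55\right) = \left(- \frac{5707}{3784} + 4\right) - 56 \left(-54\right) = \frac{9429}{3784} - -3024 = \frac{9429}{3784} + 3024 = \frac{11452245}{3784}$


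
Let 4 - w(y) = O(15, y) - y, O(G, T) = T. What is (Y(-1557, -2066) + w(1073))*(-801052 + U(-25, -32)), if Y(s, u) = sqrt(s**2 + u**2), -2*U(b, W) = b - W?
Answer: -3204222 - 1602111*sqrt(6692605)/2 ≈ -2.0755e+9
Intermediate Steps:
U(b, W) = W/2 - b/2 (U(b, W) = -(b - W)/2 = W/2 - b/2)
w(y) = 4 (w(y) = 4 - (y - y) = 4 - 1*0 = 4 + 0 = 4)
(Y(-1557, -2066) + w(1073))*(-801052 + U(-25, -32)) = (sqrt((-1557)**2 + (-2066)**2) + 4)*(-801052 + ((1/2)*(-32) - 1/2*(-25))) = (sqrt(2424249 + 4268356) + 4)*(-801052 + (-16 + 25/2)) = (sqrt(6692605) + 4)*(-801052 - 7/2) = (4 + sqrt(6692605))*(-1602111/2) = -3204222 - 1602111*sqrt(6692605)/2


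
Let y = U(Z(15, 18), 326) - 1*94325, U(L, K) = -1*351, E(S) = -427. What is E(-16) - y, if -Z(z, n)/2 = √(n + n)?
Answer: 94249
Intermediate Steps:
Z(z, n) = -2*√2*√n (Z(z, n) = -2*√(n + n) = -2*√2*√n)
U(L, K) = -351
y = -94676 (y = -351 - 1*94325 = -351 - 94325 = -94676)
E(-16) - y = -427 - 1*(-94676) = -427 + 94676 = 94249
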